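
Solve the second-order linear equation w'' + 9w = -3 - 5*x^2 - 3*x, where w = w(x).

Characteristic equation r² + 9 = 0 has discriminant (0)² - 4·(9) = -36 < 0, so r = ± 3i.
Hence w_h = C1*cos(3*x) + C2*sin(3*x).
For the particular solution try w_p = A0 + A1*x + A2*x^2. Substituting and matching coefficients of each power of x gives A0 = -17/81, A1 = -1/3, A2 = -5/9, so w_p = -17/81 - 5*x^2/9 - x/3.

w = -17/81 - 5*x**2/9 - x/3 + C1*cos(3*x) + C2*sin(3*x)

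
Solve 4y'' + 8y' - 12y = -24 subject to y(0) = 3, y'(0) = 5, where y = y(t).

Divide through by 4: y'' + 2y' - 3y = -6.
Characteristic equation r² + 2r - 3 = 0 factors as (r + 3)(r - 1) = 0, so r = -3, 1.
Hence y_h = C1*exp(-3*t) + C2*exp(t).
For the particular solution try y_p = A0. Substituting and matching coefficients of each power of t gives A0 = 2, so y_p = 2.
General solution: y = 2 + C1*exp(-3*t) + C2*exp(t).
Apply the initial conditions: y(0) = 2 + C1 + C2 = 3 and y'(0) = C2 - 3*C1 = 5. Solving gives C1 = -1, C2 = 2.

y = 2 - exp(-3*t) + 2*exp(t)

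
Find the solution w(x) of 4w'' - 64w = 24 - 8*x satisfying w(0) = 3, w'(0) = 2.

Divide through by 4: w'' - 16w = 6 - 2*x.
Characteristic equation r² - 16 = 0 factors as (r + 4)(r - 4) = 0, so r = -4, 4.
Hence w_h = C1*exp(-4*x) + C2*exp(4*x).
For the particular solution try w_p = A0 + A1*x. Substituting and matching coefficients of each power of x gives A0 = -3/8, A1 = 1/8, so w_p = -3/8 + x/8.
General solution: w = -3/8 + x/8 + C1*exp(-4*x) + C2*exp(4*x).
Apply the initial conditions: w(0) = -3/8 + C1 + C2 = 3 and w'(0) = 1/8 - 4*C1 + 4*C2 = 2. Solving gives C1 = 93/64, C2 = 123/64.

w = -3/8 + x/8 + 93*exp(-4*x)/64 + 123*exp(4*x)/64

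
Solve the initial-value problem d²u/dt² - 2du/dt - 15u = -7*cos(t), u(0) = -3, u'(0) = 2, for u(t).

Characteristic equation r² - 2r - 15 = 0 factors as (r + 3)(r - 5) = 0, so r = -3, 5.
Hence u_h = C1*exp(-3*t) + C2*exp(5*t).
Try u_p = A*cos(t) + B*sin(t). Substituting and equating the coefficients of cos(t) and sin(t) gives A = 28/65, B = 7/130, so u_p = 7*sin(t)/130 + 28*cos(t)/65.
General solution: u = 7*sin(t)/130 + 28*cos(t)/65 + C1*exp(-3*t) + C2*exp(5*t).
Apply the initial conditions: u(0) = 28/65 + C1 + C2 = -3 and u'(0) = 7/130 - 3*C1 + 5*C2 = 2. Solving gives C1 = -191/80, C2 = -217/208.

u = -217*exp(5*t)/208 - 191*exp(-3*t)/80 + 7*sin(t)/130 + 28*cos(t)/65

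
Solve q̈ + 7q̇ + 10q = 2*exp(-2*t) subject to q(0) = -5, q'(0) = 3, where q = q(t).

Characteristic equation r² + 7r + 10 = 0 factors as (r + 5)(r + 2) = 0, so r = -5, -2.
Hence q_h = C1*exp(-5*t) + C2*exp(-2*t).
Since exp(-2*t) solves the homogeneous equation (r = -2 is a root of multiplicity 1), multiply the trial by t. Try q_p = A*t*exp(-2*t). Substituting into the equation and dividing by exp(-2*t) gives A = 2/3, so q_p = 2*t*exp(-2*t)/3.
General solution: q = C1*exp(-5*t) + C2*exp(-2*t) + 2*t*exp(-2*t)/3.
Apply the initial conditions: q(0) = C1 + C2 = -5 and q'(0) = 2/3 - 5*C1 - 2*C2 = 3. Solving gives C1 = 23/9, C2 = -68/9.

q = -68*exp(-2*t)/9 + 23*exp(-5*t)/9 + 2*t*exp(-2*t)/3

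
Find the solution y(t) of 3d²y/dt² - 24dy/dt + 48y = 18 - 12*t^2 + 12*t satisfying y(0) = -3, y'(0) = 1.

y = 13/32 - 109*exp(4*t)/32 - t**2/4 + 117*t*exp(4*t)/8

Divide through by 3: y'' - 8y' + 16y = 6 - 4*t^2 + 4*t.
Characteristic equation r² - 8r + 16 = 0 has discriminant (-8)² - 4·(16) = 0, so r = 4 is a repeated root.
Hence y_h = (C1 + C2*t)*exp(4*t).
For the particular solution try y_p = A0 + A1*t + A2*t^2. Substituting and matching coefficients of each power of t gives A0 = 13/32, A1 = 0, A2 = -1/4, so y_p = 13/32 - t^2/4.
General solution: y = 13/32 - t^2/4 + C1*exp(4*t) + C2*t*exp(4*t).
Apply the initial conditions: y(0) = 13/32 + C1 = -3 and y'(0) = C2 + 4*C1 = 1. Solving gives C1 = -109/32, C2 = 117/8.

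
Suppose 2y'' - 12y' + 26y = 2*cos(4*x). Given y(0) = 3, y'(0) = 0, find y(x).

Divide through by 2: y'' - 6y' + 13y = cos(4*x).
Characteristic equation r² - 6r + 13 = 0 has discriminant (-6)² - 4·(13) = -16 < 0, so r = 3 ± 2i.
Hence y_h = C1*cos(2*x)*exp(3*x) + C2*exp(3*x)*sin(2*x).
Try y_p = A*cos(4*x) + B*sin(4*x). Substituting and equating the coefficients of cos(4x) and sin(4x) gives A = -1/195, B = -8/195, so y_p = -8*sin(4*x)/195 - cos(4*x)/195.
General solution: y = -8*sin(4*x)/195 - cos(4*x)/195 + C1*cos(2*x)*exp(3*x) + C2*exp(3*x)*sin(2*x).
Apply the initial conditions: y(0) = -1/195 + C1 = 3 and y'(0) = -32/195 + 2*C2 + 3*C1 = 0. Solving gives C1 = 586/195, C2 = -863/195.

y = -8*sin(4*x)/195 - cos(4*x)/195 - 863*exp(3*x)*sin(2*x)/195 + 586*cos(2*x)*exp(3*x)/195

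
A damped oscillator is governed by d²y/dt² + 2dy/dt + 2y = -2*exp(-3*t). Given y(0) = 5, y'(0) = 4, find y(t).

y = -2*exp(-3*t)/5 + 27*cos(t)*exp(-t)/5 + 41*exp(-t)*sin(t)/5

Characteristic equation r² + 2r + 2 = 0 has discriminant (2)² - 4·(2) = -4 < 0, so r = -1 ± i.
Hence y_h = C1*cos(t)*exp(-t) + C2*exp(-t)*sin(t).
Try y_p = A*exp(-3*t). Substituting into the equation and dividing by exp(-3*t) gives A = -2/5, so y_p = -2*exp(-3*t)/5.
General solution: y = -2*exp(-3*t)/5 + C1*cos(t)*exp(-t) + C2*exp(-t)*sin(t).
Apply the initial conditions: y(0) = -2/5 + C1 = 5 and y'(0) = 6/5 + C2 - C1 = 4. Solving gives C1 = 27/5, C2 = 41/5.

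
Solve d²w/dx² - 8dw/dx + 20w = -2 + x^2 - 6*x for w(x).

w = -209/1000 - 13*x/50 + x**2/20 + C1*cos(2*x)*exp(4*x) + C2*exp(4*x)*sin(2*x)

Characteristic equation r² - 8r + 20 = 0 has discriminant (-8)² - 4·(20) = -16 < 0, so r = 4 ± 2i.
Hence w_h = C1*cos(2*x)*exp(4*x) + C2*exp(4*x)*sin(2*x).
For the particular solution try w_p = A0 + A1*x + A2*x^2. Substituting and matching coefficients of each power of x gives A0 = -209/1000, A1 = -13/50, A2 = 1/20, so w_p = -209/1000 - 13*x/50 + x^2/20.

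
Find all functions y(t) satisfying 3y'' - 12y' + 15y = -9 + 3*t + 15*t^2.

Divide through by 3: y'' - 4y' + 5y = -3 + t + 5*t^2.
Characteristic equation r² - 4r + 5 = 0 has discriminant (-4)² - 4·(5) = -4 < 0, so r = 2 ± i.
Hence y_h = C1*cos(t)*exp(2*t) + C2*exp(2*t)*sin(t).
For the particular solution try y_p = A0 + A1*t + A2*t^2. Substituting and matching coefficients of each power of t gives A0 = 11/25, A1 = 9/5, A2 = 1, so y_p = 11/25 + t^2 + 9*t/5.

y = 11/25 + t**2 + 9*t/5 + C1*cos(t)*exp(2*t) + C2*exp(2*t)*sin(t)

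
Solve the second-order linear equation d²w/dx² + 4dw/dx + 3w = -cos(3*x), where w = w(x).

Characteristic equation r² + 4r + 3 = 0 factors as (r + 1)(r + 3) = 0, so r = -1, -3.
Hence w_h = C1*exp(-x) + C2*exp(-3*x).
Try w_p = A*cos(3*x) + B*sin(3*x). Substituting and equating the coefficients of cos(3x) and sin(3x) gives A = 1/30, B = -1/15, so w_p = -sin(3*x)/15 + cos(3*x)/30.

w = -sin(3*x)/15 + cos(3*x)/30 + C1*exp(-x) + C2*exp(-3*x)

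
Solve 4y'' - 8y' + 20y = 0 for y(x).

Divide through by 4: y'' - 2y' + 5y = 0.
Characteristic equation r² - 2r + 5 = 0 has discriminant (-2)² - 4·(5) = -16 < 0, so r = 1 ± 2i.
Hence y_h = C1*cos(2*x)*exp(x) + C2*exp(x)*sin(2*x).

y = C1*cos(2*x)*exp(x) + C2*exp(x)*sin(2*x)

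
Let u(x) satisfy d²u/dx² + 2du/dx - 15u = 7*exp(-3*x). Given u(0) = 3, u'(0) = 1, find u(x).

Characteristic equation r² + 2r - 15 = 0 factors as (r + 5)(r - 3) = 0, so r = -5, 3.
Hence u_h = C1*exp(-5*x) + C2*exp(3*x).
Try u_p = A*exp(-3*x). Substituting into the equation and dividing by exp(-3*x) gives A = -7/12, so u_p = -7*exp(-3*x)/12.
General solution: u = -7*exp(-3*x)/12 + C1*exp(-5*x) + C2*exp(3*x).
Apply the initial conditions: u(0) = -7/12 + C1 + C2 = 3 and u'(0) = 7/4 - 5*C1 + 3*C2 = 1. Solving gives C1 = 23/16, C2 = 103/48.

u = -7*exp(-3*x)/12 + 23*exp(-5*x)/16 + 103*exp(3*x)/48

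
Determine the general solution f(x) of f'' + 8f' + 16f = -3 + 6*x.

f = -3/8 + 3*x/8 + C1*exp(-4*x) + C2*x*exp(-4*x)

Characteristic equation r² + 8r + 16 = 0 has discriminant (8)² - 4·(16) = 0, so r = -4 is a repeated root.
Hence f_h = (C1 + C2*x)*exp(-4*x).
For the particular solution try f_p = A0 + A1*x. Substituting and matching coefficients of each power of x gives A0 = -3/8, A1 = 3/8, so f_p = -3/8 + 3*x/8.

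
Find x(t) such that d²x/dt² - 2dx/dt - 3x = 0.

Characteristic equation r² - 2r - 3 = 0 factors as (r - 3)(r + 1) = 0, so r = 3, -1.
Hence x_h = C1*exp(3*t) + C2*exp(-t).

x = C1*exp(3*t) + C2*exp(-t)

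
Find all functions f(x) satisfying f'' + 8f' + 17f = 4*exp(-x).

Characteristic equation r² + 8r + 17 = 0 has discriminant (8)² - 4·(17) = -4 < 0, so r = -4 ± i.
Hence f_h = C1*cos(x)*exp(-4*x) + C2*exp(-4*x)*sin(x).
Try f_p = A*exp(-x). Substituting into the equation and dividing by exp(-x) gives A = 2/5, so f_p = 2*exp(-x)/5.

f = 2*exp(-x)/5 + C1*cos(x)*exp(-4*x) + C2*exp(-4*x)*sin(x)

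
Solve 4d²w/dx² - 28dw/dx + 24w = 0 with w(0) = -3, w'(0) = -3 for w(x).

Divide through by 4: w'' - 7w' + 6w = 0.
Characteristic equation r² - 7r + 6 = 0 factors as (r - 6)(r - 1) = 0, so r = 6, 1.
Hence w_h = C1*exp(6*x) + C2*exp(x).
Apply the initial conditions: w(0) = C1 + C2 = -3 and w'(0) = C2 + 6*C1 = -3. Solving gives C1 = 0, C2 = -3.

w = -3*exp(x)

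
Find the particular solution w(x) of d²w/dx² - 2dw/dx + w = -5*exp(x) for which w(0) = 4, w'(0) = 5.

Characteristic equation r² - 2r + 1 = 0 has discriminant (-2)² - 4·(1) = 0, so r = 1 is a repeated root.
Hence w_h = (C1 + C2*x)*exp(x).
Since exp(x) solves the homogeneous equation (r = 1 is a root of multiplicity 2), multiply the trial by x^2. Try w_p = A*x^2*exp(x). Substituting into the equation and dividing by exp(x) gives A = -5/2, so w_p = -5*x^2*exp(x)/2.
General solution: w = C1*exp(x) - 5*x^2*exp(x)/2 + C2*x*exp(x).
Apply the initial conditions: w(0) = C1 = 4 and w'(0) = C1 + C2 = 5. Solving gives C1 = 4, C2 = 1.

w = 4*exp(x) + x*exp(x) - 5*x**2*exp(x)/2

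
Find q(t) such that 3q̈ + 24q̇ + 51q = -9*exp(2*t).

Divide through by 3: q'' + 8q' + 17q = -3*exp(2*t).
Characteristic equation r² + 8r + 17 = 0 has discriminant (8)² - 4·(17) = -4 < 0, so r = -4 ± i.
Hence q_h = C1*cos(t)*exp(-4*t) + C2*exp(-4*t)*sin(t).
Try q_p = A*exp(2*t). Substituting into the equation and dividing by exp(2*t) gives A = -3/37, so q_p = -3*exp(2*t)/37.

q = -3*exp(2*t)/37 + C1*cos(t)*exp(-4*t) + C2*exp(-4*t)*sin(t)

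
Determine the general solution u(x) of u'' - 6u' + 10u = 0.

Characteristic equation r² - 6r + 10 = 0 has discriminant (-6)² - 4·(10) = -4 < 0, so r = 3 ± i.
Hence u_h = C1*cos(x)*exp(3*x) + C2*exp(3*x)*sin(x).

u = C1*cos(x)*exp(3*x) + C2*exp(3*x)*sin(x)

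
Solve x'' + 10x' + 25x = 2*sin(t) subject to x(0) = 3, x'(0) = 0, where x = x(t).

x = -5*cos(t)/169 + 12*sin(t)/169 + 512*exp(-5*t)/169 + 196*t*exp(-5*t)/13

Characteristic equation r² + 10r + 25 = 0 has discriminant (10)² - 4·(25) = 0, so r = -5 is a repeated root.
Hence x_h = (C1 + C2*t)*exp(-5*t).
Try x_p = A*cos(t) + B*sin(t). Substituting and equating the coefficients of cos(t) and sin(t) gives A = -5/169, B = 12/169, so x_p = -5*cos(t)/169 + 12*sin(t)/169.
General solution: x = -5*cos(t)/169 + 12*sin(t)/169 + C1*exp(-5*t) + C2*t*exp(-5*t).
Apply the initial conditions: x(0) = -5/169 + C1 = 3 and x'(0) = 12/169 + C2 - 5*C1 = 0. Solving gives C1 = 512/169, C2 = 196/13.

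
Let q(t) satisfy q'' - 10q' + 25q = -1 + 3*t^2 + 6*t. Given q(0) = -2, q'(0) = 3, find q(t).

Characteristic equation r² - 10r + 25 = 0 has discriminant (-10)² - 4·(25) = 0, so r = 5 is a repeated root.
Hence q_h = (C1 + C2*t)*exp(5*t).
For the particular solution try q_p = A0 + A1*t + A2*t^2. Substituting and matching coefficients of each power of t gives A0 = 53/625, A1 = 42/125, A2 = 3/25, so q_p = 53/625 + 3*t^2/25 + 42*t/125.
General solution: q = 53/625 + 3*t^2/25 + 42*t/125 + C1*exp(5*t) + C2*t*exp(5*t).
Apply the initial conditions: q(0) = 53/625 + C1 = -2 and q'(0) = 42/125 + C2 + 5*C1 = 3. Solving gives C1 = -1303/625, C2 = 1636/125.

q = 53/625 - 1303*exp(5*t)/625 + 3*t**2/25 + 42*t/125 + 1636*t*exp(5*t)/125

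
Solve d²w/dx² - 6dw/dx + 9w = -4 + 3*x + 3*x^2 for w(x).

Characteristic equation r² - 6r + 9 = 0 has discriminant (-6)² - 4·(9) = 0, so r = 3 is a repeated root.
Hence w_h = (C1 + C2*x)*exp(3*x).
For the particular solution try w_p = A0 + A1*x + A2*x^2. Substituting and matching coefficients of each power of x gives A0 = 0, A1 = 7/9, A2 = 1/3, so w_p = x^2/3 + 7*x/9.

w = x**2/3 + 7*x/9 + C1*exp(3*x) + C2*x*exp(3*x)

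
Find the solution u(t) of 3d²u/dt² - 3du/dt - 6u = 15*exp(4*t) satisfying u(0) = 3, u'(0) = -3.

u = exp(4*t)/2 - 5*exp(2*t)/6 + 10*exp(-t)/3

Divide through by 3: u'' - u' - 2u = 5*exp(4*t).
Characteristic equation r² - r - 2 = 0 factors as (r + 1)(r - 2) = 0, so r = -1, 2.
Hence u_h = C1*exp(-t) + C2*exp(2*t).
Try u_p = A*exp(4*t). Substituting into the equation and dividing by exp(4*t) gives A = 1/2, so u_p = exp(4*t)/2.
General solution: u = exp(4*t)/2 + C1*exp(-t) + C2*exp(2*t).
Apply the initial conditions: u(0) = 1/2 + C1 + C2 = 3 and u'(0) = 2 - C1 + 2*C2 = -3. Solving gives C1 = 10/3, C2 = -5/6.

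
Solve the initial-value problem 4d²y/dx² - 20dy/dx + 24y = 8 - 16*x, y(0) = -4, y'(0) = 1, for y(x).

Divide through by 4: y'' - 5y' + 6y = 2 - 4*x.
Characteristic equation r² - 5r + 6 = 0 factors as (r - 3)(r - 2) = 0, so r = 3, 2.
Hence y_h = C1*exp(3*x) + C2*exp(2*x).
For the particular solution try y_p = A0 + A1*x. Substituting and matching coefficients of each power of x gives A0 = -2/9, A1 = -2/3, so y_p = -2/9 - 2*x/3.
General solution: y = -2/9 - 2*x/3 + C1*exp(3*x) + C2*exp(2*x).
Apply the initial conditions: y(0) = -2/9 + C1 + C2 = -4 and y'(0) = -2/3 + 2*C2 + 3*C1 = 1. Solving gives C1 = 83/9, C2 = -13.

y = -2/9 - 13*exp(2*x) - 2*x/3 + 83*exp(3*x)/9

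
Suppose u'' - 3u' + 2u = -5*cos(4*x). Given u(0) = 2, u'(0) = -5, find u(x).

Characteristic equation r² - 3r + 2 = 0 factors as (r - 2)(r - 1) = 0, so r = 2, 1.
Hence u_h = C1*exp(2*x) + C2*exp(x).
Try u_p = A*cos(4*x) + B*sin(4*x). Substituting and equating the coefficients of cos(4x) and sin(4x) gives A = 7/34, B = 3/17, so u_p = 3*sin(4*x)/17 + 7*cos(4*x)/34.
General solution: u = 3*sin(4*x)/17 + 7*cos(4*x)/34 + C1*exp(2*x) + C2*exp(x).
Apply the initial conditions: u(0) = 7/34 + C1 + C2 = 2 and u'(0) = 12/17 + C2 + 2*C1 = -5. Solving gives C1 = -15/2, C2 = 158/17.

u = -15*exp(2*x)/2 + 3*sin(4*x)/17 + 7*cos(4*x)/34 + 158*exp(x)/17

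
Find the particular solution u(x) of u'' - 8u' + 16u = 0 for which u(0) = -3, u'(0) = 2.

u = -3*exp(4*x) + 14*x*exp(4*x)

Characteristic equation r² - 8r + 16 = 0 has discriminant (-8)² - 4·(16) = 0, so r = 4 is a repeated root.
Hence u_h = (C1 + C2*x)*exp(4*x).
Apply the initial conditions: u(0) = C1 = -3 and u'(0) = C2 + 4*C1 = 2. Solving gives C1 = -3, C2 = 14.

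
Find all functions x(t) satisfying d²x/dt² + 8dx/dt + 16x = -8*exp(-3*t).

Characteristic equation r² + 8r + 16 = 0 has discriminant (8)² - 4·(16) = 0, so r = -4 is a repeated root.
Hence x_h = (C1 + C2*t)*exp(-4*t).
Try x_p = A*exp(-3*t). Substituting into the equation and dividing by exp(-3*t) gives A = -8, so x_p = -8*exp(-3*t).

x = -8*exp(-3*t) + C1*exp(-4*t) + C2*t*exp(-4*t)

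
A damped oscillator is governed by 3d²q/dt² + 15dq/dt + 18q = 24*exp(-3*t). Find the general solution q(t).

Divide through by 3: q'' + 5q' + 6q = 8*exp(-3*t).
Characteristic equation r² + 5r + 6 = 0 factors as (r + 3)(r + 2) = 0, so r = -3, -2.
Hence q_h = C1*exp(-3*t) + C2*exp(-2*t).
Since exp(-3*t) solves the homogeneous equation (r = -3 is a root of multiplicity 1), multiply the trial by t. Try q_p = A*t*exp(-3*t). Substituting into the equation and dividing by exp(-3*t) gives A = -8, so q_p = -8*t*exp(-3*t).

q = C1*exp(-3*t) + C2*exp(-2*t) - 8*t*exp(-3*t)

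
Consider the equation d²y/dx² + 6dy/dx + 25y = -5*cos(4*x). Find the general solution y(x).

y = -40*sin(4*x)/219 - 5*cos(4*x)/73 + C1*cos(4*x)*exp(-3*x) + C2*exp(-3*x)*sin(4*x)

Characteristic equation r² + 6r + 25 = 0 has discriminant (6)² - 4·(25) = -64 < 0, so r = -3 ± 4i.
Hence y_h = C1*cos(4*x)*exp(-3*x) + C2*exp(-3*x)*sin(4*x).
Try y_p = A*cos(4*x) + B*sin(4*x). Substituting and equating the coefficients of cos(4x) and sin(4x) gives A = -5/73, B = -40/219, so y_p = -40*sin(4*x)/219 - 5*cos(4*x)/73.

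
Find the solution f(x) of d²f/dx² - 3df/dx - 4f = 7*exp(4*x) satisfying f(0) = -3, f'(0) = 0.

Characteristic equation r² - 3r - 4 = 0 factors as (r - 4)(r + 1) = 0, so r = 4, -1.
Hence f_h = C1*exp(4*x) + C2*exp(-x).
Since exp(4*x) solves the homogeneous equation (r = 4 is a root of multiplicity 1), multiply the trial by x. Try f_p = A*x*exp(4*x). Substituting into the equation and dividing by exp(4*x) gives A = 7/5, so f_p = 7*x*exp(4*x)/5.
General solution: f = C1*exp(4*x) + C2*exp(-x) + 7*x*exp(4*x)/5.
Apply the initial conditions: f(0) = C1 + C2 = -3 and f'(0) = 7/5 - C2 + 4*C1 = 0. Solving gives C1 = -22/25, C2 = -53/25.

f = -53*exp(-x)/25 - 22*exp(4*x)/25 + 7*x*exp(4*x)/5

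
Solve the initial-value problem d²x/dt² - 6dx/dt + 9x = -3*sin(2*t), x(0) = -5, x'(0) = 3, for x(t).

x = -809*exp(3*t)/169 - 36*cos(2*t)/169 - 15*sin(2*t)/169 + 228*t*exp(3*t)/13

Characteristic equation r² - 6r + 9 = 0 has discriminant (-6)² - 4·(9) = 0, so r = 3 is a repeated root.
Hence x_h = (C1 + C2*t)*exp(3*t).
Try x_p = A*cos(2*t) + B*sin(2*t). Substituting and equating the coefficients of cos(2t) and sin(2t) gives A = -36/169, B = -15/169, so x_p = -36*cos(2*t)/169 - 15*sin(2*t)/169.
General solution: x = -36*cos(2*t)/169 - 15*sin(2*t)/169 + C1*exp(3*t) + C2*t*exp(3*t).
Apply the initial conditions: x(0) = -36/169 + C1 = -5 and x'(0) = -30/169 + C2 + 3*C1 = 3. Solving gives C1 = -809/169, C2 = 228/13.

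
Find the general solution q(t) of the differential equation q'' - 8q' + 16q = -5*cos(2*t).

Characteristic equation r² - 8r + 16 = 0 has discriminant (-8)² - 4·(16) = 0, so r = 4 is a repeated root.
Hence q_h = (C1 + C2*t)*exp(4*t).
Try q_p = A*cos(2*t) + B*sin(2*t). Substituting and equating the coefficients of cos(2t) and sin(2t) gives A = -3/20, B = 1/5, so q_p = -3*cos(2*t)/20 + sin(2*t)/5.

q = -3*cos(2*t)/20 + sin(2*t)/5 + C1*exp(4*t) + C2*t*exp(4*t)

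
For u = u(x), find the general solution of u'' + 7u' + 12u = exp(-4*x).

u = C1*exp(-3*x) + C2*exp(-4*x) - x*exp(-4*x)

Characteristic equation r² + 7r + 12 = 0 factors as (r + 3)(r + 4) = 0, so r = -3, -4.
Hence u_h = C1*exp(-3*x) + C2*exp(-4*x).
Since exp(-4*x) solves the homogeneous equation (r = -4 is a root of multiplicity 1), multiply the trial by x. Try u_p = A*x*exp(-4*x). Substituting into the equation and dividing by exp(-4*x) gives A = -1, so u_p = -x*exp(-4*x).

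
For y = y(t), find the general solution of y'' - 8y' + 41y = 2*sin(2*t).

Characteristic equation r² - 8r + 41 = 0 has discriminant (-8)² - 4·(41) = -100 < 0, so r = 4 ± 5i.
Hence y_h = C1*cos(5*t)*exp(4*t) + C2*exp(4*t)*sin(5*t).
Try y_p = A*cos(2*t) + B*sin(2*t). Substituting and equating the coefficients of cos(2t) and sin(2t) gives A = 32/1625, B = 74/1625, so y_p = 32*cos(2*t)/1625 + 74*sin(2*t)/1625.

y = 32*cos(2*t)/1625 + 74*sin(2*t)/1625 + C1*cos(5*t)*exp(4*t) + C2*exp(4*t)*sin(5*t)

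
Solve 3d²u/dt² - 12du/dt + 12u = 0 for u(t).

u = C1*exp(2*t) + C2*t*exp(2*t)

Divide through by 3: u'' - 4u' + 4u = 0.
Characteristic equation r² - 4r + 4 = 0 has discriminant (-4)² - 4·(4) = 0, so r = 2 is a repeated root.
Hence u_h = (C1 + C2*t)*exp(2*t).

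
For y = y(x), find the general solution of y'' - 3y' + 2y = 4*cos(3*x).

Characteristic equation r² - 3r + 2 = 0 factors as (r - 2)(r - 1) = 0, so r = 2, 1.
Hence y_h = C1*exp(2*x) + C2*exp(x).
Try y_p = A*cos(3*x) + B*sin(3*x). Substituting and equating the coefficients of cos(3x) and sin(3x) gives A = -14/65, B = -18/65, so y_p = -18*sin(3*x)/65 - 14*cos(3*x)/65.

y = -18*sin(3*x)/65 - 14*cos(3*x)/65 + C1*exp(2*x) + C2*exp(x)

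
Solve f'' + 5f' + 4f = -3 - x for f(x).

Characteristic equation r² + 5r + 4 = 0 factors as (r + 1)(r + 4) = 0, so r = -1, -4.
Hence f_h = C1*exp(-x) + C2*exp(-4*x).
For the particular solution try f_p = A0 + A1*x. Substituting and matching coefficients of each power of x gives A0 = -7/16, A1 = -1/4, so f_p = -7/16 - x/4.

f = -7/16 - x/4 + C1*exp(-x) + C2*exp(-4*x)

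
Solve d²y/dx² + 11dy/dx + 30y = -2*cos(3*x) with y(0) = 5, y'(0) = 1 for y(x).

Characteristic equation r² + 11r + 30 = 0 factors as (r + 6)(r + 5) = 0, so r = -6, -5.
Hence y_h = C1*exp(-6*x) + C2*exp(-5*x).
Try y_p = A*cos(3*x) + B*sin(3*x). Substituting and equating the coefficients of cos(3x) and sin(3x) gives A = -7/255, B = -11/255, so y_p = -11*sin(3*x)/255 - 7*cos(3*x)/255.
General solution: y = -11*sin(3*x)/255 - 7*cos(3*x)/255 + C1*exp(-6*x) + C2*exp(-5*x).
Apply the initial conditions: y(0) = -7/255 + C1 + C2 = 5 and y'(0) = -11/85 - 6*C1 - 5*C2 = 1. Solving gives C1 = -394/15, C2 = 532/17.

y = -394*exp(-6*x)/15 - 11*sin(3*x)/255 - 7*cos(3*x)/255 + 532*exp(-5*x)/17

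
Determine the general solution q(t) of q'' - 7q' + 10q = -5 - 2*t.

q = -16/25 - t/5 + C1*exp(2*t) + C2*exp(5*t)

Characteristic equation r² - 7r + 10 = 0 factors as (r - 2)(r - 5) = 0, so r = 2, 5.
Hence q_h = C1*exp(2*t) + C2*exp(5*t).
For the particular solution try q_p = A0 + A1*t. Substituting and matching coefficients of each power of t gives A0 = -16/25, A1 = -1/5, so q_p = -16/25 - t/5.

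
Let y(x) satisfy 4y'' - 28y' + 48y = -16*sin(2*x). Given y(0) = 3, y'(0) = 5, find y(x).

Divide through by 4: y'' - 7y' + 12y = -4*sin(2*x).
Characteristic equation r² - 7r + 12 = 0 factors as (r - 3)(r - 4) = 0, so r = 3, 4.
Hence y_h = C1*exp(3*x) + C2*exp(4*x).
Try y_p = A*cos(2*x) + B*sin(2*x). Substituting and equating the coefficients of cos(2x) and sin(2x) gives A = -14/65, B = -8/65, so y_p = -14*cos(2*x)/65 - 8*sin(2*x)/65.
General solution: y = -14*cos(2*x)/65 - 8*sin(2*x)/65 + C1*exp(3*x) + C2*exp(4*x).
Apply the initial conditions: y(0) = -14/65 + C1 + C2 = 3 and y'(0) = -16/65 + 3*C1 + 4*C2 = 5. Solving gives C1 = 99/13, C2 = -22/5.

y = -22*exp(4*x)/5 - 14*cos(2*x)/65 - 8*sin(2*x)/65 + 99*exp(3*x)/13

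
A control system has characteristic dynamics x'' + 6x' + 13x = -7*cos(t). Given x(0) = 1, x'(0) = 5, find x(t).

Characteristic equation r² + 6r + 13 = 0 has discriminant (6)² - 4·(13) = -16 < 0, so r = -3 ± 2i.
Hence x_h = C1*cos(2*t)*exp(-3*t) + C2*exp(-3*t)*sin(2*t).
Try x_p = A*cos(t) + B*sin(t). Substituting and equating the coefficients of cos(t) and sin(t) gives A = -7/15, B = -7/30, so x_p = -7*cos(t)/15 - 7*sin(t)/30.
General solution: x = -7*cos(t)/15 - 7*sin(t)/30 + C1*cos(2*t)*exp(-3*t) + C2*exp(-3*t)*sin(2*t).
Apply the initial conditions: x(0) = -7/15 + C1 = 1 and x'(0) = -7/30 - 3*C1 + 2*C2 = 5. Solving gives C1 = 22/15, C2 = 289/60.

x = -7*cos(t)/15 - 7*sin(t)/30 + 22*cos(2*t)*exp(-3*t)/15 + 289*exp(-3*t)*sin(2*t)/60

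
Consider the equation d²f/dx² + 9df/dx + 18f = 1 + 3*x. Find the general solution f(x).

f = -1/36 + x/6 + C1*exp(-6*x) + C2*exp(-3*x)

Characteristic equation r² + 9r + 18 = 0 factors as (r + 6)(r + 3) = 0, so r = -6, -3.
Hence f_h = C1*exp(-6*x) + C2*exp(-3*x).
For the particular solution try f_p = A0 + A1*x. Substituting and matching coefficients of each power of x gives A0 = -1/36, A1 = 1/6, so f_p = -1/36 + x/6.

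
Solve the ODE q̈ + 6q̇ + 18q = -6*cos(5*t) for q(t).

Characteristic equation r² + 6r + 18 = 0 has discriminant (6)² - 4·(18) = -36 < 0, so r = -3 ± 3i.
Hence q_h = C1*cos(3*t)*exp(-3*t) + C2*exp(-3*t)*sin(3*t).
Try q_p = A*cos(5*t) + B*sin(5*t). Substituting and equating the coefficients of cos(5t) and sin(5t) gives A = 42/949, B = -180/949, so q_p = -180*sin(5*t)/949 + 42*cos(5*t)/949.

q = -180*sin(5*t)/949 + 42*cos(5*t)/949 + C1*cos(3*t)*exp(-3*t) + C2*exp(-3*t)*sin(3*t)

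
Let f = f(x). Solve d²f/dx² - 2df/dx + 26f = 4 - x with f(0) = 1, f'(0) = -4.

f = 51/338 - x/26 - 813*exp(x)*sin(5*x)/845 + 287*cos(5*x)*exp(x)/338

Characteristic equation r² - 2r + 26 = 0 has discriminant (-2)² - 4·(26) = -100 < 0, so r = 1 ± 5i.
Hence f_h = C1*cos(5*x)*exp(x) + C2*exp(x)*sin(5*x).
For the particular solution try f_p = A0 + A1*x. Substituting and matching coefficients of each power of x gives A0 = 51/338, A1 = -1/26, so f_p = 51/338 - x/26.
General solution: f = 51/338 - x/26 + C1*cos(5*x)*exp(x) + C2*exp(x)*sin(5*x).
Apply the initial conditions: f(0) = 51/338 + C1 = 1 and f'(0) = -1/26 + C1 + 5*C2 = -4. Solving gives C1 = 287/338, C2 = -813/845.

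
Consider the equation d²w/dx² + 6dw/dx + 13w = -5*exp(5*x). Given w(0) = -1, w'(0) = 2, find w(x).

Characteristic equation r² + 6r + 13 = 0 has discriminant (6)² - 4·(13) = -16 < 0, so r = -3 ± 2i.
Hence w_h = C1*cos(2*x)*exp(-3*x) + C2*exp(-3*x)*sin(2*x).
Try w_p = A*exp(5*x). Substituting into the equation and dividing by exp(5*x) gives A = -5/68, so w_p = -5*exp(5*x)/68.
General solution: w = -5*exp(5*x)/68 + C1*cos(2*x)*exp(-3*x) + C2*exp(-3*x)*sin(2*x).
Apply the initial conditions: w(0) = -5/68 + C1 = -1 and w'(0) = -25/68 - 3*C1 + 2*C2 = 2. Solving gives C1 = -63/68, C2 = -7/34.

w = -5*exp(5*x)/68 - 63*cos(2*x)*exp(-3*x)/68 - 7*exp(-3*x)*sin(2*x)/34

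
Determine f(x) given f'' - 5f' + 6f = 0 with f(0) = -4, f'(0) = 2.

Characteristic equation r² - 5r + 6 = 0 factors as (r - 3)(r - 2) = 0, so r = 3, 2.
Hence f_h = C1*exp(3*x) + C2*exp(2*x).
Apply the initial conditions: f(0) = C1 + C2 = -4 and f'(0) = 2*C2 + 3*C1 = 2. Solving gives C1 = 10, C2 = -14.

f = -14*exp(2*x) + 10*exp(3*x)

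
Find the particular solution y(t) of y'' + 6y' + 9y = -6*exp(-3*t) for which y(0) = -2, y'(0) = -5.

y = -2*exp(-3*t) - 11*t*exp(-3*t) - 3*t**2*exp(-3*t)

Characteristic equation r² + 6r + 9 = 0 has discriminant (6)² - 4·(9) = 0, so r = -3 is a repeated root.
Hence y_h = (C1 + C2*t)*exp(-3*t).
Since exp(-3*t) solves the homogeneous equation (r = -3 is a root of multiplicity 2), multiply the trial by t^2. Try y_p = A*t^2*exp(-3*t). Substituting into the equation and dividing by exp(-3*t) gives A = -3, so y_p = -3*t^2*exp(-3*t).
General solution: y = C1*exp(-3*t) - 3*t^2*exp(-3*t) + C2*t*exp(-3*t).
Apply the initial conditions: y(0) = C1 = -2 and y'(0) = C2 - 3*C1 = -5. Solving gives C1 = -2, C2 = -11.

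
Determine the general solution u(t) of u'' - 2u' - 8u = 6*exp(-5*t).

u = 2*exp(-5*t)/9 + C1*exp(4*t) + C2*exp(-2*t)

Characteristic equation r² - 2r - 8 = 0 factors as (r - 4)(r + 2) = 0, so r = 4, -2.
Hence u_h = C1*exp(4*t) + C2*exp(-2*t).
Try u_p = A*exp(-5*t). Substituting into the equation and dividing by exp(-5*t) gives A = 2/9, so u_p = 2*exp(-5*t)/9.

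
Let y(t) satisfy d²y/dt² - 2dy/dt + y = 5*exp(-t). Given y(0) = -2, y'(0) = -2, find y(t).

Characteristic equation r² - 2r + 1 = 0 has discriminant (-2)² - 4·(1) = 0, so r = 1 is a repeated root.
Hence y_h = (C1 + C2*t)*exp(t).
Try y_p = A*exp(-t). Substituting into the equation and dividing by exp(-t) gives A = 5/4, so y_p = 5*exp(-t)/4.
General solution: y = 5*exp(-t)/4 + C1*exp(t) + C2*t*exp(t).
Apply the initial conditions: y(0) = 5/4 + C1 = -2 and y'(0) = -5/4 + C1 + C2 = -2. Solving gives C1 = -13/4, C2 = 5/2.

y = -13*exp(t)/4 + 5*exp(-t)/4 + 5*t*exp(t)/2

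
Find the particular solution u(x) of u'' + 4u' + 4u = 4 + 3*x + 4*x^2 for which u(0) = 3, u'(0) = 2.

u = 7/4 + x**2 - 5*x/4 + 5*exp(-2*x)/4 + 23*x*exp(-2*x)/4

Characteristic equation r² + 4r + 4 = 0 has discriminant (4)² - 4·(4) = 0, so r = -2 is a repeated root.
Hence u_h = (C1 + C2*x)*exp(-2*x).
For the particular solution try u_p = A0 + A1*x + A2*x^2. Substituting and matching coefficients of each power of x gives A0 = 7/4, A1 = -5/4, A2 = 1, so u_p = 7/4 + x^2 - 5*x/4.
General solution: u = 7/4 + x^2 - 5*x/4 + C1*exp(-2*x) + C2*x*exp(-2*x).
Apply the initial conditions: u(0) = 7/4 + C1 = 3 and u'(0) = -5/4 + C2 - 2*C1 = 2. Solving gives C1 = 5/4, C2 = 23/4.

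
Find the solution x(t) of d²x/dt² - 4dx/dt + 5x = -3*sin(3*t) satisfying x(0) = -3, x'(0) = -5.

Characteristic equation r² - 4r + 5 = 0 has discriminant (-4)² - 4·(5) = -4 < 0, so r = 2 ± i.
Hence x_h = C1*cos(t)*exp(2*t) + C2*exp(2*t)*sin(t).
Try x_p = A*cos(3*t) + B*sin(3*t). Substituting and equating the coefficients of cos(3t) and sin(3t) gives A = -9/40, B = 3/40, so x_p = -9*cos(3*t)/40 + 3*sin(3*t)/40.
General solution: x = -9*cos(3*t)/40 + 3*sin(3*t)/40 + C1*cos(t)*exp(2*t) + C2*exp(2*t)*sin(t).
Apply the initial conditions: x(0) = -9/40 + C1 = -3 and x'(0) = 9/40 + C2 + 2*C1 = -5. Solving gives C1 = -111/40, C2 = 13/40.

x = -9*cos(3*t)/40 + 3*sin(3*t)/40 - 111*cos(t)*exp(2*t)/40 + 13*exp(2*t)*sin(t)/40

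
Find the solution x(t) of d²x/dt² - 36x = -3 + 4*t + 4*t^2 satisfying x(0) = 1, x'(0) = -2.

Characteristic equation r² - 36 = 0 factors as (r - 6)(r + 6) = 0, so r = 6, -6.
Hence x_h = C1*exp(6*t) + C2*exp(-6*t).
For the particular solution try x_p = A0 + A1*t + A2*t^2. Substituting and matching coefficients of each power of t gives A0 = 25/324, A1 = -1/9, A2 = -1/9, so x_p = 25/324 - t/9 - t^2/9.
General solution: x = 25/324 - t/9 - t^2/9 + C1*exp(6*t) + C2*exp(-6*t).
Apply the initial conditions: x(0) = 25/324 + C1 + C2 = 1 and x'(0) = -1/9 - 6*C2 + 6*C1 = -2. Solving gives C1 = 197/648, C2 = 401/648.

x = 25/324 - t/9 - t**2/9 + 197*exp(6*t)/648 + 401*exp(-6*t)/648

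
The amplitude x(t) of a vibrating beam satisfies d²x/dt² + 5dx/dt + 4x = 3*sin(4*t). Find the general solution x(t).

Characteristic equation r² + 5r + 4 = 0 factors as (r + 1)(r + 4) = 0, so r = -1, -4.
Hence x_h = C1*exp(-t) + C2*exp(-4*t).
Try x_p = A*cos(4*t) + B*sin(4*t). Substituting and equating the coefficients of cos(4t) and sin(4t) gives A = -15/136, B = -9/136, so x_p = -15*cos(4*t)/136 - 9*sin(4*t)/136.

x = -15*cos(4*t)/136 - 9*sin(4*t)/136 + C1*exp(-t) + C2*exp(-4*t)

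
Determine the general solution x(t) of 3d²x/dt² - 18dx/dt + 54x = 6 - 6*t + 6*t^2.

Divide through by 3: x'' - 6x' + 18x = 2 - 2*t + 2*t^2.
Characteristic equation r² - 6r + 18 = 0 has discriminant (-6)² - 4·(18) = -36 < 0, so r = 3 ± 3i.
Hence x_h = C1*cos(3*t)*exp(3*t) + C2*exp(3*t)*sin(3*t).
For the particular solution try x_p = A0 + A1*t + A2*t^2. Substituting and matching coefficients of each power of t gives A0 = 7/81, A1 = -1/27, A2 = 1/9, so x_p = 7/81 - t/27 + t^2/9.

x = 7/81 - t/27 + t**2/9 + C1*cos(3*t)*exp(3*t) + C2*exp(3*t)*sin(3*t)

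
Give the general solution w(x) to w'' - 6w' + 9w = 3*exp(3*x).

Characteristic equation r² - 6r + 9 = 0 has discriminant (-6)² - 4·(9) = 0, so r = 3 is a repeated root.
Hence w_h = (C1 + C2*x)*exp(3*x).
Since exp(3*x) solves the homogeneous equation (r = 3 is a root of multiplicity 2), multiply the trial by x^2. Try w_p = A*x^2*exp(3*x). Substituting into the equation and dividing by exp(3*x) gives A = 3/2, so w_p = 3*x^2*exp(3*x)/2.

w = C1*exp(3*x) + 3*x**2*exp(3*x)/2 + C2*x*exp(3*x)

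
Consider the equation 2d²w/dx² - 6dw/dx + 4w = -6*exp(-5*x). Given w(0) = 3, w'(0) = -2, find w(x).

w = -38*exp(2*x)/7 - exp(-5*x)/14 + 17*exp(x)/2

Divide through by 2: w'' - 3w' + 2w = -3*exp(-5*x).
Characteristic equation r² - 3r + 2 = 0 factors as (r - 2)(r - 1) = 0, so r = 2, 1.
Hence w_h = C1*exp(2*x) + C2*exp(x).
Try w_p = A*exp(-5*x). Substituting into the equation and dividing by exp(-5*x) gives A = -1/14, so w_p = -exp(-5*x)/14.
General solution: w = -exp(-5*x)/14 + C1*exp(2*x) + C2*exp(x).
Apply the initial conditions: w(0) = -1/14 + C1 + C2 = 3 and w'(0) = 5/14 + C2 + 2*C1 = -2. Solving gives C1 = -38/7, C2 = 17/2.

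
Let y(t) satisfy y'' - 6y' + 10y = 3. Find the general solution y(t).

Characteristic equation r² - 6r + 10 = 0 has discriminant (-6)² - 4·(10) = -4 < 0, so r = 3 ± i.
Hence y_h = C1*cos(t)*exp(3*t) + C2*exp(3*t)*sin(t).
For the particular solution try y_p = A0. Substituting and matching coefficients of each power of t gives A0 = 3/10, so y_p = 3/10.

y = 3/10 + C1*cos(t)*exp(3*t) + C2*exp(3*t)*sin(t)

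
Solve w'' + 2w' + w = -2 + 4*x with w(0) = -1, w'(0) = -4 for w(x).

w = -10 + 4*x + 9*exp(-x) + x*exp(-x)

Characteristic equation r² + 2r + 1 = 0 has discriminant (2)² - 4·(1) = 0, so r = -1 is a repeated root.
Hence w_h = (C1 + C2*x)*exp(-x).
For the particular solution try w_p = A0 + A1*x. Substituting and matching coefficients of each power of x gives A0 = -10, A1 = 4, so w_p = -10 + 4*x.
General solution: w = -10 + 4*x + C1*exp(-x) + C2*x*exp(-x).
Apply the initial conditions: w(0) = -10 + C1 = -1 and w'(0) = 4 + C2 - C1 = -4. Solving gives C1 = 9, C2 = 1.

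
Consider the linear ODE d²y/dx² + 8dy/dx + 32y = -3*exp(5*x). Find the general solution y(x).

y = -3*exp(5*x)/97 + C1*cos(4*x)*exp(-4*x) + C2*exp(-4*x)*sin(4*x)

Characteristic equation r² + 8r + 32 = 0 has discriminant (8)² - 4·(32) = -64 < 0, so r = -4 ± 4i.
Hence y_h = C1*cos(4*x)*exp(-4*x) + C2*exp(-4*x)*sin(4*x).
Try y_p = A*exp(5*x). Substituting into the equation and dividing by exp(5*x) gives A = -3/97, so y_p = -3*exp(5*x)/97.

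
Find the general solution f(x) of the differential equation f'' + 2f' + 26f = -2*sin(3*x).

Characteristic equation r² + 2r + 26 = 0 has discriminant (2)² - 4·(26) = -100 < 0, so r = -1 ± 5i.
Hence f_h = C1*cos(5*x)*exp(-x) + C2*exp(-x)*sin(5*x).
Try f_p = A*cos(3*x) + B*sin(3*x). Substituting and equating the coefficients of cos(3x) and sin(3x) gives A = 12/325, B = -34/325, so f_p = -34*sin(3*x)/325 + 12*cos(3*x)/325.

f = -34*sin(3*x)/325 + 12*cos(3*x)/325 + C1*cos(5*x)*exp(-x) + C2*exp(-x)*sin(5*x)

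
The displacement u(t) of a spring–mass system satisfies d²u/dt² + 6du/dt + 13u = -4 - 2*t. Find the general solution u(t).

u = -40/169 - 2*t/13 + C1*cos(2*t)*exp(-3*t) + C2*exp(-3*t)*sin(2*t)

Characteristic equation r² + 6r + 13 = 0 has discriminant (6)² - 4·(13) = -16 < 0, so r = -3 ± 2i.
Hence u_h = C1*cos(2*t)*exp(-3*t) + C2*exp(-3*t)*sin(2*t).
For the particular solution try u_p = A0 + A1*t. Substituting and matching coefficients of each power of t gives A0 = -40/169, A1 = -2/13, so u_p = -40/169 - 2*t/13.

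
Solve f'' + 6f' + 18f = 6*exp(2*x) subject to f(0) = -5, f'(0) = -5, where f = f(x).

f = 3*exp(2*x)/17 - 355*exp(-3*x)*sin(3*x)/51 - 88*cos(3*x)*exp(-3*x)/17

Characteristic equation r² + 6r + 18 = 0 has discriminant (6)² - 4·(18) = -36 < 0, so r = -3 ± 3i.
Hence f_h = C1*cos(3*x)*exp(-3*x) + C2*exp(-3*x)*sin(3*x).
Try f_p = A*exp(2*x). Substituting into the equation and dividing by exp(2*x) gives A = 3/17, so f_p = 3*exp(2*x)/17.
General solution: f = 3*exp(2*x)/17 + C1*cos(3*x)*exp(-3*x) + C2*exp(-3*x)*sin(3*x).
Apply the initial conditions: f(0) = 3/17 + C1 = -5 and f'(0) = 6/17 - 3*C1 + 3*C2 = -5. Solving gives C1 = -88/17, C2 = -355/51.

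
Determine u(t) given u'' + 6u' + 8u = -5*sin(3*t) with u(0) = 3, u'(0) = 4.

u = -47*exp(-4*t)/10 + sin(3*t)/65 + 18*cos(3*t)/65 + 193*exp(-2*t)/26

Characteristic equation r² + 6r + 8 = 0 factors as (r + 2)(r + 4) = 0, so r = -2, -4.
Hence u_h = C1*exp(-2*t) + C2*exp(-4*t).
Try u_p = A*cos(3*t) + B*sin(3*t). Substituting and equating the coefficients of cos(3t) and sin(3t) gives A = 18/65, B = 1/65, so u_p = sin(3*t)/65 + 18*cos(3*t)/65.
General solution: u = sin(3*t)/65 + 18*cos(3*t)/65 + C1*exp(-2*t) + C2*exp(-4*t).
Apply the initial conditions: u(0) = 18/65 + C1 + C2 = 3 and u'(0) = 3/65 - 4*C2 - 2*C1 = 4. Solving gives C1 = 193/26, C2 = -47/10.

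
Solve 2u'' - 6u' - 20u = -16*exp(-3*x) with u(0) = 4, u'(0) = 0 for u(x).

Divide through by 2: u'' - 3u' - 10u = -8*exp(-3*x).
Characteristic equation r² - 3r - 10 = 0 factors as (r + 2)(r - 5) = 0, so r = -2, 5.
Hence u_h = C1*exp(-2*x) + C2*exp(5*x).
Try u_p = A*exp(-3*x). Substituting into the equation and dividing by exp(-3*x) gives A = -1, so u_p = -exp(-3*x).
General solution: u = -exp(-3*x) + C1*exp(-2*x) + C2*exp(5*x).
Apply the initial conditions: u(0) = -1 + C1 + C2 = 4 and u'(0) = 3 - 2*C1 + 5*C2 = 0. Solving gives C1 = 4, C2 = 1.

u = -exp(-3*x) + 4*exp(-2*x) + exp(5*x)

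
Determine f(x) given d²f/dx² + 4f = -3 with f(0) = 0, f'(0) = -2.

Characteristic equation r² + 4 = 0 has discriminant (0)² - 4·(4) = -16 < 0, so r = ± 2i.
Hence f_h = C1*cos(2*x) + C2*sin(2*x).
For the particular solution try f_p = A0. Substituting and matching coefficients of each power of x gives A0 = -3/4, so f_p = -3/4.
General solution: f = -3/4 + C1*cos(2*x) + C2*sin(2*x).
Apply the initial conditions: f(0) = -3/4 + C1 = 0 and f'(0) = 2*C2 = -2. Solving gives C1 = 3/4, C2 = -1.

f = -3/4 - sin(2*x) + 3*cos(2*x)/4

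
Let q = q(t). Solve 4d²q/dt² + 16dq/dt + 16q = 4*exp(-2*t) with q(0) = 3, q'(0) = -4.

Divide through by 4: q'' + 4q' + 4q = exp(-2*t).
Characteristic equation r² + 4r + 4 = 0 has discriminant (4)² - 4·(4) = 0, so r = -2 is a repeated root.
Hence q_h = (C1 + C2*t)*exp(-2*t).
Since exp(-2*t) solves the homogeneous equation (r = -2 is a root of multiplicity 2), multiply the trial by t^2. Try q_p = A*t^2*exp(-2*t). Substituting into the equation and dividing by exp(-2*t) gives A = 1/2, so q_p = t^2*exp(-2*t)/2.
General solution: q = C1*exp(-2*t) + t^2*exp(-2*t)/2 + C2*t*exp(-2*t).
Apply the initial conditions: q(0) = C1 = 3 and q'(0) = C2 - 2*C1 = -4. Solving gives C1 = 3, C2 = 2.

q = 3*exp(-2*t) + t**2*exp(-2*t)/2 + 2*t*exp(-2*t)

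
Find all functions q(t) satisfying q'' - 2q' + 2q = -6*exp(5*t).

q = -6*exp(5*t)/17 + C1*cos(t)*exp(t) + C2*exp(t)*sin(t)

Characteristic equation r² - 2r + 2 = 0 has discriminant (-2)² - 4·(2) = -4 < 0, so r = 1 ± i.
Hence q_h = C1*cos(t)*exp(t) + C2*exp(t)*sin(t).
Try q_p = A*exp(5*t). Substituting into the equation and dividing by exp(5*t) gives A = -6/17, so q_p = -6*exp(5*t)/17.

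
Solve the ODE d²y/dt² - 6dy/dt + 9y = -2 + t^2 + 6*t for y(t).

y = 8/27 + t**2/9 + 22*t/27 + C1*exp(3*t) + C2*t*exp(3*t)

Characteristic equation r² - 6r + 9 = 0 has discriminant (-6)² - 4·(9) = 0, so r = 3 is a repeated root.
Hence y_h = (C1 + C2*t)*exp(3*t).
For the particular solution try y_p = A0 + A1*t + A2*t^2. Substituting and matching coefficients of each power of t gives A0 = 8/27, A1 = 22/27, A2 = 1/9, so y_p = 8/27 + t^2/9 + 22*t/27.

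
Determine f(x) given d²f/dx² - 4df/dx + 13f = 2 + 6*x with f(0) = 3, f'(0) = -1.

f = 50/169 + 6*x/13 - 387*exp(2*x)*sin(3*x)/169 + 457*cos(3*x)*exp(2*x)/169

Characteristic equation r² - 4r + 13 = 0 has discriminant (-4)² - 4·(13) = -36 < 0, so r = 2 ± 3i.
Hence f_h = C1*cos(3*x)*exp(2*x) + C2*exp(2*x)*sin(3*x).
For the particular solution try f_p = A0 + A1*x. Substituting and matching coefficients of each power of x gives A0 = 50/169, A1 = 6/13, so f_p = 50/169 + 6*x/13.
General solution: f = 50/169 + 6*x/13 + C1*cos(3*x)*exp(2*x) + C2*exp(2*x)*sin(3*x).
Apply the initial conditions: f(0) = 50/169 + C1 = 3 and f'(0) = 6/13 + 2*C1 + 3*C2 = -1. Solving gives C1 = 457/169, C2 = -387/169.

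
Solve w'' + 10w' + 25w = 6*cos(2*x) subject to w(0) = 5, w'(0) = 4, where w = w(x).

Characteristic equation r² + 10r + 25 = 0 has discriminant (10)² - 4·(25) = 0, so r = -5 is a repeated root.
Hence w_h = (C1 + C2*x)*exp(-5*x).
Try w_p = A*cos(2*x) + B*sin(2*x). Substituting and equating the coefficients of cos(2x) and sin(2x) gives A = 126/841, B = 120/841, so w_p = 120*sin(2*x)/841 + 126*cos(2*x)/841.
General solution: w = 120*sin(2*x)/841 + 126*cos(2*x)/841 + C1*exp(-5*x) + C2*x*exp(-5*x).
Apply the initial conditions: w(0) = 126/841 + C1 = 5 and w'(0) = 240/841 + C2 - 5*C1 = 4. Solving gives C1 = 4079/841, C2 = 811/29.

w = 120*sin(2*x)/841 + 126*cos(2*x)/841 + 4079*exp(-5*x)/841 + 811*x*exp(-5*x)/29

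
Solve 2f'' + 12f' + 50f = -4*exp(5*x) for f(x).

Divide through by 2: f'' + 6f' + 25f = -2*exp(5*x).
Characteristic equation r² + 6r + 25 = 0 has discriminant (6)² - 4·(25) = -64 < 0, so r = -3 ± 4i.
Hence f_h = C1*cos(4*x)*exp(-3*x) + C2*exp(-3*x)*sin(4*x).
Try f_p = A*exp(5*x). Substituting into the equation and dividing by exp(5*x) gives A = -1/40, so f_p = -exp(5*x)/40.

f = -exp(5*x)/40 + C1*cos(4*x)*exp(-3*x) + C2*exp(-3*x)*sin(4*x)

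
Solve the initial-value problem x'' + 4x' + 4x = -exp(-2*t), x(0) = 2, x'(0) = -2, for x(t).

x = 2*exp(-2*t) + 2*t*exp(-2*t) - t**2*exp(-2*t)/2

Characteristic equation r² + 4r + 4 = 0 has discriminant (4)² - 4·(4) = 0, so r = -2 is a repeated root.
Hence x_h = (C1 + C2*t)*exp(-2*t).
Since exp(-2*t) solves the homogeneous equation (r = -2 is a root of multiplicity 2), multiply the trial by t^2. Try x_p = A*t^2*exp(-2*t). Substituting into the equation and dividing by exp(-2*t) gives A = -1/2, so x_p = -t^2*exp(-2*t)/2.
General solution: x = C1*exp(-2*t) - t^2*exp(-2*t)/2 + C2*t*exp(-2*t).
Apply the initial conditions: x(0) = C1 = 2 and x'(0) = C2 - 2*C1 = -2. Solving gives C1 = 2, C2 = 2.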